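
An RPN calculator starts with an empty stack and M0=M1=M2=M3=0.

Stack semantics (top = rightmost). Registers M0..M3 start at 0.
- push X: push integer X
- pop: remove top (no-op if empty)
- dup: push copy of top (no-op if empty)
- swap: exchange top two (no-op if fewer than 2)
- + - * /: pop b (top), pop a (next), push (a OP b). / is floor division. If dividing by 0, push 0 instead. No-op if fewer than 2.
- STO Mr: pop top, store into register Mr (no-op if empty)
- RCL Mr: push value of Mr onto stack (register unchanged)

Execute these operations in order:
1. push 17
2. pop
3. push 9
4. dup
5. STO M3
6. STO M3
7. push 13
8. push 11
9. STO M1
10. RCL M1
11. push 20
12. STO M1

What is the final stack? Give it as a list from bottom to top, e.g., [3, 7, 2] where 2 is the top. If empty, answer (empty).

Answer: [13, 11]

Derivation:
After op 1 (push 17): stack=[17] mem=[0,0,0,0]
After op 2 (pop): stack=[empty] mem=[0,0,0,0]
After op 3 (push 9): stack=[9] mem=[0,0,0,0]
After op 4 (dup): stack=[9,9] mem=[0,0,0,0]
After op 5 (STO M3): stack=[9] mem=[0,0,0,9]
After op 6 (STO M3): stack=[empty] mem=[0,0,0,9]
After op 7 (push 13): stack=[13] mem=[0,0,0,9]
After op 8 (push 11): stack=[13,11] mem=[0,0,0,9]
After op 9 (STO M1): stack=[13] mem=[0,11,0,9]
After op 10 (RCL M1): stack=[13,11] mem=[0,11,0,9]
After op 11 (push 20): stack=[13,11,20] mem=[0,11,0,9]
After op 12 (STO M1): stack=[13,11] mem=[0,20,0,9]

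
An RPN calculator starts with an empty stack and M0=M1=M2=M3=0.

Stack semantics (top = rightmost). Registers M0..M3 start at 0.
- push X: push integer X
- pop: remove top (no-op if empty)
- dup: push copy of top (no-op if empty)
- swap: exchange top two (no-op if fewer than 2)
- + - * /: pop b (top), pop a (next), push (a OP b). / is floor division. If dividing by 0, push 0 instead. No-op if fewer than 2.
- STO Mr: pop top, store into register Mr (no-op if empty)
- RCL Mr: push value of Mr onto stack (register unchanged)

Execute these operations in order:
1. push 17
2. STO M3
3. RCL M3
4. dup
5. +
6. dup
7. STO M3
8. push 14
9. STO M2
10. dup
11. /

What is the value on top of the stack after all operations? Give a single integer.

After op 1 (push 17): stack=[17] mem=[0,0,0,0]
After op 2 (STO M3): stack=[empty] mem=[0,0,0,17]
After op 3 (RCL M3): stack=[17] mem=[0,0,0,17]
After op 4 (dup): stack=[17,17] mem=[0,0,0,17]
After op 5 (+): stack=[34] mem=[0,0,0,17]
After op 6 (dup): stack=[34,34] mem=[0,0,0,17]
After op 7 (STO M3): stack=[34] mem=[0,0,0,34]
After op 8 (push 14): stack=[34,14] mem=[0,0,0,34]
After op 9 (STO M2): stack=[34] mem=[0,0,14,34]
After op 10 (dup): stack=[34,34] mem=[0,0,14,34]
After op 11 (/): stack=[1] mem=[0,0,14,34]

Answer: 1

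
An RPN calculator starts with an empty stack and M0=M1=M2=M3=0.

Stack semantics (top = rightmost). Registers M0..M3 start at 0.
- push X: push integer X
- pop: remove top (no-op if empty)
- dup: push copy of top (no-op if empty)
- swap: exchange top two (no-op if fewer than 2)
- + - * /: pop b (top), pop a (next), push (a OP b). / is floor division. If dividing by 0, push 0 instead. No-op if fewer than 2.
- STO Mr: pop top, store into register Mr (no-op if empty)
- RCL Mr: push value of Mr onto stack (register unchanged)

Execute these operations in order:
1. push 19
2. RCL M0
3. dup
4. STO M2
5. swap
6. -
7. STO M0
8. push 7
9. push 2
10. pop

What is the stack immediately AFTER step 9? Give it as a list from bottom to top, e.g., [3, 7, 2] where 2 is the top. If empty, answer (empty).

After op 1 (push 19): stack=[19] mem=[0,0,0,0]
After op 2 (RCL M0): stack=[19,0] mem=[0,0,0,0]
After op 3 (dup): stack=[19,0,0] mem=[0,0,0,0]
After op 4 (STO M2): stack=[19,0] mem=[0,0,0,0]
After op 5 (swap): stack=[0,19] mem=[0,0,0,0]
After op 6 (-): stack=[-19] mem=[0,0,0,0]
After op 7 (STO M0): stack=[empty] mem=[-19,0,0,0]
After op 8 (push 7): stack=[7] mem=[-19,0,0,0]
After op 9 (push 2): stack=[7,2] mem=[-19,0,0,0]

[7, 2]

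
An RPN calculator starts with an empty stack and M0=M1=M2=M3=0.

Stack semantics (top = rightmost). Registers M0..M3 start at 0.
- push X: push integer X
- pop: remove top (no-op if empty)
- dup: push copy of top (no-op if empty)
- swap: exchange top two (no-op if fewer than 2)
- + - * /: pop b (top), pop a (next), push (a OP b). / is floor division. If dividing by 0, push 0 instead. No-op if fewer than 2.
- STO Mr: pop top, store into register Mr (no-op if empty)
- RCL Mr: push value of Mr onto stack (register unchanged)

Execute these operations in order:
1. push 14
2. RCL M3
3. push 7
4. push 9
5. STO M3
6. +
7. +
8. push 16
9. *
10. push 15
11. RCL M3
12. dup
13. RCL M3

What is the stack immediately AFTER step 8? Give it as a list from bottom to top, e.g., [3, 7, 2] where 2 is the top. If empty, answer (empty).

After op 1 (push 14): stack=[14] mem=[0,0,0,0]
After op 2 (RCL M3): stack=[14,0] mem=[0,0,0,0]
After op 3 (push 7): stack=[14,0,7] mem=[0,0,0,0]
After op 4 (push 9): stack=[14,0,7,9] mem=[0,0,0,0]
After op 5 (STO M3): stack=[14,0,7] mem=[0,0,0,9]
After op 6 (+): stack=[14,7] mem=[0,0,0,9]
After op 7 (+): stack=[21] mem=[0,0,0,9]
After op 8 (push 16): stack=[21,16] mem=[0,0,0,9]

[21, 16]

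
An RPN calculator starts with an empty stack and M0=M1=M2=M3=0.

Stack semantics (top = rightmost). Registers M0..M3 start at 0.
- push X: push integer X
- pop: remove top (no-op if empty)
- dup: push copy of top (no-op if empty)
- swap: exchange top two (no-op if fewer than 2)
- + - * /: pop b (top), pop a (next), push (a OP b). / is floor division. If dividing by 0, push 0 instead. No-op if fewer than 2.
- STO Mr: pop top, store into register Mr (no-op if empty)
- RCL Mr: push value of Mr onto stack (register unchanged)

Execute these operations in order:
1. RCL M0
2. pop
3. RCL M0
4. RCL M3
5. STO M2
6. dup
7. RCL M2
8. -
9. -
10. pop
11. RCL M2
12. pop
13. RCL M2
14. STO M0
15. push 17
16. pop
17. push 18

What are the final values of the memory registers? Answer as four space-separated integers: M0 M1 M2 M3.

Answer: 0 0 0 0

Derivation:
After op 1 (RCL M0): stack=[0] mem=[0,0,0,0]
After op 2 (pop): stack=[empty] mem=[0,0,0,0]
After op 3 (RCL M0): stack=[0] mem=[0,0,0,0]
After op 4 (RCL M3): stack=[0,0] mem=[0,0,0,0]
After op 5 (STO M2): stack=[0] mem=[0,0,0,0]
After op 6 (dup): stack=[0,0] mem=[0,0,0,0]
After op 7 (RCL M2): stack=[0,0,0] mem=[0,0,0,0]
After op 8 (-): stack=[0,0] mem=[0,0,0,0]
After op 9 (-): stack=[0] mem=[0,0,0,0]
After op 10 (pop): stack=[empty] mem=[0,0,0,0]
After op 11 (RCL M2): stack=[0] mem=[0,0,0,0]
After op 12 (pop): stack=[empty] mem=[0,0,0,0]
After op 13 (RCL M2): stack=[0] mem=[0,0,0,0]
After op 14 (STO M0): stack=[empty] mem=[0,0,0,0]
After op 15 (push 17): stack=[17] mem=[0,0,0,0]
After op 16 (pop): stack=[empty] mem=[0,0,0,0]
After op 17 (push 18): stack=[18] mem=[0,0,0,0]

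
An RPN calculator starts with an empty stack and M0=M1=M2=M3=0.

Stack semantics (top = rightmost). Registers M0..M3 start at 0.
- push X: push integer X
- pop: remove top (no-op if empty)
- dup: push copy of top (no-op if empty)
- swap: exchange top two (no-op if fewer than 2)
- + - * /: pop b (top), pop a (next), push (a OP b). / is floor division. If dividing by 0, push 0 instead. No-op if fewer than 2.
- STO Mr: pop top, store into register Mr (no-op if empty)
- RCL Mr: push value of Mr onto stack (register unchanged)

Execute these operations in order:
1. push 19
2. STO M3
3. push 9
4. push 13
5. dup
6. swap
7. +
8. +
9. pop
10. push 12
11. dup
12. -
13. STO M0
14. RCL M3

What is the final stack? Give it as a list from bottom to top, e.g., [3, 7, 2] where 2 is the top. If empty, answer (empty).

Answer: [19]

Derivation:
After op 1 (push 19): stack=[19] mem=[0,0,0,0]
After op 2 (STO M3): stack=[empty] mem=[0,0,0,19]
After op 3 (push 9): stack=[9] mem=[0,0,0,19]
After op 4 (push 13): stack=[9,13] mem=[0,0,0,19]
After op 5 (dup): stack=[9,13,13] mem=[0,0,0,19]
After op 6 (swap): stack=[9,13,13] mem=[0,0,0,19]
After op 7 (+): stack=[9,26] mem=[0,0,0,19]
After op 8 (+): stack=[35] mem=[0,0,0,19]
After op 9 (pop): stack=[empty] mem=[0,0,0,19]
After op 10 (push 12): stack=[12] mem=[0,0,0,19]
After op 11 (dup): stack=[12,12] mem=[0,0,0,19]
After op 12 (-): stack=[0] mem=[0,0,0,19]
After op 13 (STO M0): stack=[empty] mem=[0,0,0,19]
After op 14 (RCL M3): stack=[19] mem=[0,0,0,19]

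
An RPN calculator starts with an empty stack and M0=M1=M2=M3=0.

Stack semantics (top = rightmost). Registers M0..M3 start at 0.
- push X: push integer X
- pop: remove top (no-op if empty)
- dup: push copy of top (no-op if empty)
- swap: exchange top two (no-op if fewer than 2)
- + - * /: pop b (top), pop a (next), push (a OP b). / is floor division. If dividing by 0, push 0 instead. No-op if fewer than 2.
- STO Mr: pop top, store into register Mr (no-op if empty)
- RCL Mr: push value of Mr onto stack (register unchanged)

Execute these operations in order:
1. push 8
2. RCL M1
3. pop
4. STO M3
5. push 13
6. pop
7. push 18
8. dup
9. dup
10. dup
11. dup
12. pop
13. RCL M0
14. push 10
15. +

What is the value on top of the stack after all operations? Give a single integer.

Answer: 10

Derivation:
After op 1 (push 8): stack=[8] mem=[0,0,0,0]
After op 2 (RCL M1): stack=[8,0] mem=[0,0,0,0]
After op 3 (pop): stack=[8] mem=[0,0,0,0]
After op 4 (STO M3): stack=[empty] mem=[0,0,0,8]
After op 5 (push 13): stack=[13] mem=[0,0,0,8]
After op 6 (pop): stack=[empty] mem=[0,0,0,8]
After op 7 (push 18): stack=[18] mem=[0,0,0,8]
After op 8 (dup): stack=[18,18] mem=[0,0,0,8]
After op 9 (dup): stack=[18,18,18] mem=[0,0,0,8]
After op 10 (dup): stack=[18,18,18,18] mem=[0,0,0,8]
After op 11 (dup): stack=[18,18,18,18,18] mem=[0,0,0,8]
After op 12 (pop): stack=[18,18,18,18] mem=[0,0,0,8]
After op 13 (RCL M0): stack=[18,18,18,18,0] mem=[0,0,0,8]
After op 14 (push 10): stack=[18,18,18,18,0,10] mem=[0,0,0,8]
After op 15 (+): stack=[18,18,18,18,10] mem=[0,0,0,8]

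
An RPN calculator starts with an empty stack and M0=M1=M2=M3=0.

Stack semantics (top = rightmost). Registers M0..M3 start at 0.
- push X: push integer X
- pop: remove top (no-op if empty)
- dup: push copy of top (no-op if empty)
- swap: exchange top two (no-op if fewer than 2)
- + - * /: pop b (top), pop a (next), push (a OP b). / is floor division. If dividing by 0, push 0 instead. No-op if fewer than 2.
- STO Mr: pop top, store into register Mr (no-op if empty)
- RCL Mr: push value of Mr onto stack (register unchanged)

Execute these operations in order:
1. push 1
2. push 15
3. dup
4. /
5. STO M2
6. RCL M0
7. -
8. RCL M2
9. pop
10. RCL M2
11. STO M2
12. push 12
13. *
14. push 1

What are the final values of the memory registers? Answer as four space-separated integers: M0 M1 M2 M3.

After op 1 (push 1): stack=[1] mem=[0,0,0,0]
After op 2 (push 15): stack=[1,15] mem=[0,0,0,0]
After op 3 (dup): stack=[1,15,15] mem=[0,0,0,0]
After op 4 (/): stack=[1,1] mem=[0,0,0,0]
After op 5 (STO M2): stack=[1] mem=[0,0,1,0]
After op 6 (RCL M0): stack=[1,0] mem=[0,0,1,0]
After op 7 (-): stack=[1] mem=[0,0,1,0]
After op 8 (RCL M2): stack=[1,1] mem=[0,0,1,0]
After op 9 (pop): stack=[1] mem=[0,0,1,0]
After op 10 (RCL M2): stack=[1,1] mem=[0,0,1,0]
After op 11 (STO M2): stack=[1] mem=[0,0,1,0]
After op 12 (push 12): stack=[1,12] mem=[0,0,1,0]
After op 13 (*): stack=[12] mem=[0,0,1,0]
After op 14 (push 1): stack=[12,1] mem=[0,0,1,0]

Answer: 0 0 1 0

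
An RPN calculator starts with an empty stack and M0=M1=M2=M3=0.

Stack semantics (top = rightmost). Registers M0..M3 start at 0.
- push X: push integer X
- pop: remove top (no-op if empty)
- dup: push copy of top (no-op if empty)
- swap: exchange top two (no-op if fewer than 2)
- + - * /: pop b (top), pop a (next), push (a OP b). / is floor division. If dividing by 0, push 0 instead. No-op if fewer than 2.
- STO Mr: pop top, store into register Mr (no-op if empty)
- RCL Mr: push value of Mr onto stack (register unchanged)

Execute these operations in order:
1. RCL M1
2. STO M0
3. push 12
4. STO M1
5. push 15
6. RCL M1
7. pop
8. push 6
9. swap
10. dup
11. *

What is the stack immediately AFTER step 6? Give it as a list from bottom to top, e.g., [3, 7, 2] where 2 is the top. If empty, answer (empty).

After op 1 (RCL M1): stack=[0] mem=[0,0,0,0]
After op 2 (STO M0): stack=[empty] mem=[0,0,0,0]
After op 3 (push 12): stack=[12] mem=[0,0,0,0]
After op 4 (STO M1): stack=[empty] mem=[0,12,0,0]
After op 5 (push 15): stack=[15] mem=[0,12,0,0]
After op 6 (RCL M1): stack=[15,12] mem=[0,12,0,0]

[15, 12]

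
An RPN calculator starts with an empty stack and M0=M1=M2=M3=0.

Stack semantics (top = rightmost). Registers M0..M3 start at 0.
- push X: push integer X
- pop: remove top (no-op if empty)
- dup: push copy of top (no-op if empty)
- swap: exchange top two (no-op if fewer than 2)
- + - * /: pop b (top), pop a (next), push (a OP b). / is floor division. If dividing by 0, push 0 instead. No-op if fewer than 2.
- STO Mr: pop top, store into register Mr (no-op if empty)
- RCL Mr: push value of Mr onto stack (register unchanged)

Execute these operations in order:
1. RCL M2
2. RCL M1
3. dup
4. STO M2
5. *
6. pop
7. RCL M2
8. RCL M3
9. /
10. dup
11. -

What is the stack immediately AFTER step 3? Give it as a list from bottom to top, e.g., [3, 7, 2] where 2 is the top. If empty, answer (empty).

After op 1 (RCL M2): stack=[0] mem=[0,0,0,0]
After op 2 (RCL M1): stack=[0,0] mem=[0,0,0,0]
After op 3 (dup): stack=[0,0,0] mem=[0,0,0,0]

[0, 0, 0]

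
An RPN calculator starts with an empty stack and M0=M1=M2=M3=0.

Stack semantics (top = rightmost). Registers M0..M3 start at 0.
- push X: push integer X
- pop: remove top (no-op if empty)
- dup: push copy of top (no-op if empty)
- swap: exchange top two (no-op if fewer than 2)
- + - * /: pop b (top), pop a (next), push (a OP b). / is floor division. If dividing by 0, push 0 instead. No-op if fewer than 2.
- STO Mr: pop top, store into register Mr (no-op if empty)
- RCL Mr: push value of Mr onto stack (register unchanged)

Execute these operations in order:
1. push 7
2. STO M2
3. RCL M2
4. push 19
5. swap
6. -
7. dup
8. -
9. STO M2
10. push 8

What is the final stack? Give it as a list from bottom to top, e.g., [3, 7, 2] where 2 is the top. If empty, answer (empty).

Answer: [8]

Derivation:
After op 1 (push 7): stack=[7] mem=[0,0,0,0]
After op 2 (STO M2): stack=[empty] mem=[0,0,7,0]
After op 3 (RCL M2): stack=[7] mem=[0,0,7,0]
After op 4 (push 19): stack=[7,19] mem=[0,0,7,0]
After op 5 (swap): stack=[19,7] mem=[0,0,7,0]
After op 6 (-): stack=[12] mem=[0,0,7,0]
After op 7 (dup): stack=[12,12] mem=[0,0,7,0]
After op 8 (-): stack=[0] mem=[0,0,7,0]
After op 9 (STO M2): stack=[empty] mem=[0,0,0,0]
After op 10 (push 8): stack=[8] mem=[0,0,0,0]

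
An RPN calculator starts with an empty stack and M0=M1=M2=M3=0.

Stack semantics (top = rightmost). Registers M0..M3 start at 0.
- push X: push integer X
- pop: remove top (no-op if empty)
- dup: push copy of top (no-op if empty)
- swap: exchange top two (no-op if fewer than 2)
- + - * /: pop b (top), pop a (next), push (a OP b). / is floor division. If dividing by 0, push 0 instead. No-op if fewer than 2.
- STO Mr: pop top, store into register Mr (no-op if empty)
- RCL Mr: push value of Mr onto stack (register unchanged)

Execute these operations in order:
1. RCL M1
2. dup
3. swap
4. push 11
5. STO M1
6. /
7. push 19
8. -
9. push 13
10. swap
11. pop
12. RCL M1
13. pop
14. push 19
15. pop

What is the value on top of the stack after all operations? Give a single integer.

Answer: 13

Derivation:
After op 1 (RCL M1): stack=[0] mem=[0,0,0,0]
After op 2 (dup): stack=[0,0] mem=[0,0,0,0]
After op 3 (swap): stack=[0,0] mem=[0,0,0,0]
After op 4 (push 11): stack=[0,0,11] mem=[0,0,0,0]
After op 5 (STO M1): stack=[0,0] mem=[0,11,0,0]
After op 6 (/): stack=[0] mem=[0,11,0,0]
After op 7 (push 19): stack=[0,19] mem=[0,11,0,0]
After op 8 (-): stack=[-19] mem=[0,11,0,0]
After op 9 (push 13): stack=[-19,13] mem=[0,11,0,0]
After op 10 (swap): stack=[13,-19] mem=[0,11,0,0]
After op 11 (pop): stack=[13] mem=[0,11,0,0]
After op 12 (RCL M1): stack=[13,11] mem=[0,11,0,0]
After op 13 (pop): stack=[13] mem=[0,11,0,0]
After op 14 (push 19): stack=[13,19] mem=[0,11,0,0]
After op 15 (pop): stack=[13] mem=[0,11,0,0]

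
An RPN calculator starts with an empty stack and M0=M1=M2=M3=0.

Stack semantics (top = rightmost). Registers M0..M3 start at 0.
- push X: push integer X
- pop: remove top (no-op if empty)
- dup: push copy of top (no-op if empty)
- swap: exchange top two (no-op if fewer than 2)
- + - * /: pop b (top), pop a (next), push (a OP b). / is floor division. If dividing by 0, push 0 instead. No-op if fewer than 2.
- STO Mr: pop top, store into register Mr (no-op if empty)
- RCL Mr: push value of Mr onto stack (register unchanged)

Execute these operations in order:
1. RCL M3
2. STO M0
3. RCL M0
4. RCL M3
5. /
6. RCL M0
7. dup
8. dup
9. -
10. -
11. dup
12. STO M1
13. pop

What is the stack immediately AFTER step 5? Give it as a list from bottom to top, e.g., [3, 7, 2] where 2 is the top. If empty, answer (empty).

After op 1 (RCL M3): stack=[0] mem=[0,0,0,0]
After op 2 (STO M0): stack=[empty] mem=[0,0,0,0]
After op 3 (RCL M0): stack=[0] mem=[0,0,0,0]
After op 4 (RCL M3): stack=[0,0] mem=[0,0,0,0]
After op 5 (/): stack=[0] mem=[0,0,0,0]

[0]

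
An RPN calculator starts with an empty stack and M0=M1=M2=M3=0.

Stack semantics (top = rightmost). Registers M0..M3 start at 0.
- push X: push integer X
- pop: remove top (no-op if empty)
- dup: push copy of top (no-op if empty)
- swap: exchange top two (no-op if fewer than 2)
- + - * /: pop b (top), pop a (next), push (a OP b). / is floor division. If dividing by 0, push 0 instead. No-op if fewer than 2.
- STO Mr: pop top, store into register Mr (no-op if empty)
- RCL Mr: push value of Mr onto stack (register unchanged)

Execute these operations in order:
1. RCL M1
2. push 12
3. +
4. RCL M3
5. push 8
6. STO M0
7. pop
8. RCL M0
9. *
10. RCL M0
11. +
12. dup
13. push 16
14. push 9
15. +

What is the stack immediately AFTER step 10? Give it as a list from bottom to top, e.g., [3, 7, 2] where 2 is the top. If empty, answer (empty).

After op 1 (RCL M1): stack=[0] mem=[0,0,0,0]
After op 2 (push 12): stack=[0,12] mem=[0,0,0,0]
After op 3 (+): stack=[12] mem=[0,0,0,0]
After op 4 (RCL M3): stack=[12,0] mem=[0,0,0,0]
After op 5 (push 8): stack=[12,0,8] mem=[0,0,0,0]
After op 6 (STO M0): stack=[12,0] mem=[8,0,0,0]
After op 7 (pop): stack=[12] mem=[8,0,0,0]
After op 8 (RCL M0): stack=[12,8] mem=[8,0,0,0]
After op 9 (*): stack=[96] mem=[8,0,0,0]
After op 10 (RCL M0): stack=[96,8] mem=[8,0,0,0]

[96, 8]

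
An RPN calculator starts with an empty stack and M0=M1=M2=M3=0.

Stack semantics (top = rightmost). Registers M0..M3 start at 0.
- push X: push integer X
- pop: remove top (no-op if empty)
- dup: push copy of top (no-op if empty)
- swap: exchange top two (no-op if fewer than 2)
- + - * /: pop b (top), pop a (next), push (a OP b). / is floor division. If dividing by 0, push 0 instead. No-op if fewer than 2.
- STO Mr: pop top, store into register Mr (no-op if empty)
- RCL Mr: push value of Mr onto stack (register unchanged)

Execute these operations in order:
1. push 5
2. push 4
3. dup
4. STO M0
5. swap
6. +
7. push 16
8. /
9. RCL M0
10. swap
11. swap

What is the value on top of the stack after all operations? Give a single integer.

Answer: 4

Derivation:
After op 1 (push 5): stack=[5] mem=[0,0,0,0]
After op 2 (push 4): stack=[5,4] mem=[0,0,0,0]
After op 3 (dup): stack=[5,4,4] mem=[0,0,0,0]
After op 4 (STO M0): stack=[5,4] mem=[4,0,0,0]
After op 5 (swap): stack=[4,5] mem=[4,0,0,0]
After op 6 (+): stack=[9] mem=[4,0,0,0]
After op 7 (push 16): stack=[9,16] mem=[4,0,0,0]
After op 8 (/): stack=[0] mem=[4,0,0,0]
After op 9 (RCL M0): stack=[0,4] mem=[4,0,0,0]
After op 10 (swap): stack=[4,0] mem=[4,0,0,0]
After op 11 (swap): stack=[0,4] mem=[4,0,0,0]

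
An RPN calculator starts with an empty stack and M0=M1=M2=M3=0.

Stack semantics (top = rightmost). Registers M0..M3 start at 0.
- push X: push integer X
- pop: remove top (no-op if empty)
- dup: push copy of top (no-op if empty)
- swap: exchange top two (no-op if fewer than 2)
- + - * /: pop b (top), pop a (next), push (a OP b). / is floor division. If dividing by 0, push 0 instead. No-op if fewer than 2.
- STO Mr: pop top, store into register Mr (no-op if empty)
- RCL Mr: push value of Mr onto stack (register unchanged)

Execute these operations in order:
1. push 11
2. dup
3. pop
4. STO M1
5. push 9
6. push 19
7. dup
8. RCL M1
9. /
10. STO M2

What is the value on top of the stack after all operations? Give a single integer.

After op 1 (push 11): stack=[11] mem=[0,0,0,0]
After op 2 (dup): stack=[11,11] mem=[0,0,0,0]
After op 3 (pop): stack=[11] mem=[0,0,0,0]
After op 4 (STO M1): stack=[empty] mem=[0,11,0,0]
After op 5 (push 9): stack=[9] mem=[0,11,0,0]
After op 6 (push 19): stack=[9,19] mem=[0,11,0,0]
After op 7 (dup): stack=[9,19,19] mem=[0,11,0,0]
After op 8 (RCL M1): stack=[9,19,19,11] mem=[0,11,0,0]
After op 9 (/): stack=[9,19,1] mem=[0,11,0,0]
After op 10 (STO M2): stack=[9,19] mem=[0,11,1,0]

Answer: 19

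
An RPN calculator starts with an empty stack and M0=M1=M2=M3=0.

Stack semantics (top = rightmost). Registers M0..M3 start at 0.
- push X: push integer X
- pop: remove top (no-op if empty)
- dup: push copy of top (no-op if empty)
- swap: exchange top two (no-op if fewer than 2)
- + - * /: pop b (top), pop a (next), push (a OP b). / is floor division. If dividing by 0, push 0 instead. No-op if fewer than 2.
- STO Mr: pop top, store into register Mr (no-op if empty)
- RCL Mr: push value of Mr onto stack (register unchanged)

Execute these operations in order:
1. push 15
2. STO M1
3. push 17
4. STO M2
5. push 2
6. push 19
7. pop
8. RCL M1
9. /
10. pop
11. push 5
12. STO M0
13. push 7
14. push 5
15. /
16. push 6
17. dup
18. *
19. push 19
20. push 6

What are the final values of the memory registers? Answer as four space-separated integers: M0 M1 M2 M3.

Answer: 5 15 17 0

Derivation:
After op 1 (push 15): stack=[15] mem=[0,0,0,0]
After op 2 (STO M1): stack=[empty] mem=[0,15,0,0]
After op 3 (push 17): stack=[17] mem=[0,15,0,0]
After op 4 (STO M2): stack=[empty] mem=[0,15,17,0]
After op 5 (push 2): stack=[2] mem=[0,15,17,0]
After op 6 (push 19): stack=[2,19] mem=[0,15,17,0]
After op 7 (pop): stack=[2] mem=[0,15,17,0]
After op 8 (RCL M1): stack=[2,15] mem=[0,15,17,0]
After op 9 (/): stack=[0] mem=[0,15,17,0]
After op 10 (pop): stack=[empty] mem=[0,15,17,0]
After op 11 (push 5): stack=[5] mem=[0,15,17,0]
After op 12 (STO M0): stack=[empty] mem=[5,15,17,0]
After op 13 (push 7): stack=[7] mem=[5,15,17,0]
After op 14 (push 5): stack=[7,5] mem=[5,15,17,0]
After op 15 (/): stack=[1] mem=[5,15,17,0]
After op 16 (push 6): stack=[1,6] mem=[5,15,17,0]
After op 17 (dup): stack=[1,6,6] mem=[5,15,17,0]
After op 18 (*): stack=[1,36] mem=[5,15,17,0]
After op 19 (push 19): stack=[1,36,19] mem=[5,15,17,0]
After op 20 (push 6): stack=[1,36,19,6] mem=[5,15,17,0]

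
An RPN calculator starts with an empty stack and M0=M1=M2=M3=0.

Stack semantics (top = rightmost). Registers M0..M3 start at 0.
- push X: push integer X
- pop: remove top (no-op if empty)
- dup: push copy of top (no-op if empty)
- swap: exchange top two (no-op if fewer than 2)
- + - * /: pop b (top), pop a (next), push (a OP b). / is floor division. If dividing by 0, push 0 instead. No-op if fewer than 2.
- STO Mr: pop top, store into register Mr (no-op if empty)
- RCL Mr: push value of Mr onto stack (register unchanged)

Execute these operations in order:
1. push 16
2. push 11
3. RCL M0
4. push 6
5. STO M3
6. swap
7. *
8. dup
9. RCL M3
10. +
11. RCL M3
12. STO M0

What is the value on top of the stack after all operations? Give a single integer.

After op 1 (push 16): stack=[16] mem=[0,0,0,0]
After op 2 (push 11): stack=[16,11] mem=[0,0,0,0]
After op 3 (RCL M0): stack=[16,11,0] mem=[0,0,0,0]
After op 4 (push 6): stack=[16,11,0,6] mem=[0,0,0,0]
After op 5 (STO M3): stack=[16,11,0] mem=[0,0,0,6]
After op 6 (swap): stack=[16,0,11] mem=[0,0,0,6]
After op 7 (*): stack=[16,0] mem=[0,0,0,6]
After op 8 (dup): stack=[16,0,0] mem=[0,0,0,6]
After op 9 (RCL M3): stack=[16,0,0,6] mem=[0,0,0,6]
After op 10 (+): stack=[16,0,6] mem=[0,0,0,6]
After op 11 (RCL M3): stack=[16,0,6,6] mem=[0,0,0,6]
After op 12 (STO M0): stack=[16,0,6] mem=[6,0,0,6]

Answer: 6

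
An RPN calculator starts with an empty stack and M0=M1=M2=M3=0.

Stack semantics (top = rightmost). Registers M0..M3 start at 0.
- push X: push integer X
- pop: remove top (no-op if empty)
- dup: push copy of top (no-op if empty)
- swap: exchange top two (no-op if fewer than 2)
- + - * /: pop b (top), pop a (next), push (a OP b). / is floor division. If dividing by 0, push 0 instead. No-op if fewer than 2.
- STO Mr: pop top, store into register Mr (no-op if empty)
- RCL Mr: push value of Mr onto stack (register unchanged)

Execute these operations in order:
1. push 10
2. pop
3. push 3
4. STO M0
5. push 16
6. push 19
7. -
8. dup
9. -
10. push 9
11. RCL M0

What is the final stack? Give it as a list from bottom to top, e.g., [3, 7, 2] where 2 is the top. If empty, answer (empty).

After op 1 (push 10): stack=[10] mem=[0,0,0,0]
After op 2 (pop): stack=[empty] mem=[0,0,0,0]
After op 3 (push 3): stack=[3] mem=[0,0,0,0]
After op 4 (STO M0): stack=[empty] mem=[3,0,0,0]
After op 5 (push 16): stack=[16] mem=[3,0,0,0]
After op 6 (push 19): stack=[16,19] mem=[3,0,0,0]
After op 7 (-): stack=[-3] mem=[3,0,0,0]
After op 8 (dup): stack=[-3,-3] mem=[3,0,0,0]
After op 9 (-): stack=[0] mem=[3,0,0,0]
After op 10 (push 9): stack=[0,9] mem=[3,0,0,0]
After op 11 (RCL M0): stack=[0,9,3] mem=[3,0,0,0]

Answer: [0, 9, 3]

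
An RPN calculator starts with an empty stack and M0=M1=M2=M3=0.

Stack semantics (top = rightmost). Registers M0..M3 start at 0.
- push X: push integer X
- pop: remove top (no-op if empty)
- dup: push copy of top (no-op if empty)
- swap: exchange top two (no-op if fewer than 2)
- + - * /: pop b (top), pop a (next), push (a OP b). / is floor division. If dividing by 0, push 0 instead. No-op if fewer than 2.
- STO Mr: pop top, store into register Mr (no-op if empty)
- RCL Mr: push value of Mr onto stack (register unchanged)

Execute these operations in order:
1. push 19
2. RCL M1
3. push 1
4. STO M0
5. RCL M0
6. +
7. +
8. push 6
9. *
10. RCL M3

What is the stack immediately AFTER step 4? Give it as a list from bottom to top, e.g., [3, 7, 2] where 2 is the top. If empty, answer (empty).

After op 1 (push 19): stack=[19] mem=[0,0,0,0]
After op 2 (RCL M1): stack=[19,0] mem=[0,0,0,0]
After op 3 (push 1): stack=[19,0,1] mem=[0,0,0,0]
After op 4 (STO M0): stack=[19,0] mem=[1,0,0,0]

[19, 0]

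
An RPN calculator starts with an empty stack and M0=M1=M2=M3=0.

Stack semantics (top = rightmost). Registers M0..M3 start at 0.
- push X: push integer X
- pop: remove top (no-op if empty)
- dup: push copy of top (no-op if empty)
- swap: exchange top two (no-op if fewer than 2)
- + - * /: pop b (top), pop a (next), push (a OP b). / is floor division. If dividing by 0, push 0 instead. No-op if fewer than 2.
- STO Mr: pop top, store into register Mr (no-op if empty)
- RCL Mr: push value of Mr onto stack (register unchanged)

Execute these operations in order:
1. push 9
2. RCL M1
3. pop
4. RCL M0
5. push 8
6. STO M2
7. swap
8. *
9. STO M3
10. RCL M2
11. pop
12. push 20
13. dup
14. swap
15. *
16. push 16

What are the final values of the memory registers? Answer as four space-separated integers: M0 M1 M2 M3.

After op 1 (push 9): stack=[9] mem=[0,0,0,0]
After op 2 (RCL M1): stack=[9,0] mem=[0,0,0,0]
After op 3 (pop): stack=[9] mem=[0,0,0,0]
After op 4 (RCL M0): stack=[9,0] mem=[0,0,0,0]
After op 5 (push 8): stack=[9,0,8] mem=[0,0,0,0]
After op 6 (STO M2): stack=[9,0] mem=[0,0,8,0]
After op 7 (swap): stack=[0,9] mem=[0,0,8,0]
After op 8 (*): stack=[0] mem=[0,0,8,0]
After op 9 (STO M3): stack=[empty] mem=[0,0,8,0]
After op 10 (RCL M2): stack=[8] mem=[0,0,8,0]
After op 11 (pop): stack=[empty] mem=[0,0,8,0]
After op 12 (push 20): stack=[20] mem=[0,0,8,0]
After op 13 (dup): stack=[20,20] mem=[0,0,8,0]
After op 14 (swap): stack=[20,20] mem=[0,0,8,0]
After op 15 (*): stack=[400] mem=[0,0,8,0]
After op 16 (push 16): stack=[400,16] mem=[0,0,8,0]

Answer: 0 0 8 0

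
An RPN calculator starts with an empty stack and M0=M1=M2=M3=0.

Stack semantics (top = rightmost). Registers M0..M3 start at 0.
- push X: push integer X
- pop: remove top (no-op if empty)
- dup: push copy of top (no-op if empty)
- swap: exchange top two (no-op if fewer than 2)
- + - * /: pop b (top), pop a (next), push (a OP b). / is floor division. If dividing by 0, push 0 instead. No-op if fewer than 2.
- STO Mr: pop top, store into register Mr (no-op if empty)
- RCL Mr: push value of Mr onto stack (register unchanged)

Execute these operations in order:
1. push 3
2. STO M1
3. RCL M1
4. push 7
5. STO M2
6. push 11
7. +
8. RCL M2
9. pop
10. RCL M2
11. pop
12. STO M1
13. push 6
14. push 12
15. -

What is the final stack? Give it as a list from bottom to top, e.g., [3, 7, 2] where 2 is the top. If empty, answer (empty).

Answer: [-6]

Derivation:
After op 1 (push 3): stack=[3] mem=[0,0,0,0]
After op 2 (STO M1): stack=[empty] mem=[0,3,0,0]
After op 3 (RCL M1): stack=[3] mem=[0,3,0,0]
After op 4 (push 7): stack=[3,7] mem=[0,3,0,0]
After op 5 (STO M2): stack=[3] mem=[0,3,7,0]
After op 6 (push 11): stack=[3,11] mem=[0,3,7,0]
After op 7 (+): stack=[14] mem=[0,3,7,0]
After op 8 (RCL M2): stack=[14,7] mem=[0,3,7,0]
After op 9 (pop): stack=[14] mem=[0,3,7,0]
After op 10 (RCL M2): stack=[14,7] mem=[0,3,7,0]
After op 11 (pop): stack=[14] mem=[0,3,7,0]
After op 12 (STO M1): stack=[empty] mem=[0,14,7,0]
After op 13 (push 6): stack=[6] mem=[0,14,7,0]
After op 14 (push 12): stack=[6,12] mem=[0,14,7,0]
After op 15 (-): stack=[-6] mem=[0,14,7,0]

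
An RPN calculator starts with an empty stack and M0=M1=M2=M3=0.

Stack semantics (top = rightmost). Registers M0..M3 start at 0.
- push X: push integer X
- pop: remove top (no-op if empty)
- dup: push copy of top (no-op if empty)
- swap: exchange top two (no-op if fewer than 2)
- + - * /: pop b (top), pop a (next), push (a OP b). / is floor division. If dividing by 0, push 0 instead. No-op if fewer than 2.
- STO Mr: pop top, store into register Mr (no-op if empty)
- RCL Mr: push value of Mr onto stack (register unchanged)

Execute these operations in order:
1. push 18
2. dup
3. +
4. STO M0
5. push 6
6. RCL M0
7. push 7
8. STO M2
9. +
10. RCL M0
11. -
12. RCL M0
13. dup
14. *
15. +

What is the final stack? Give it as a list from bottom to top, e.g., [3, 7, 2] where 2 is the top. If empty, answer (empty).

After op 1 (push 18): stack=[18] mem=[0,0,0,0]
After op 2 (dup): stack=[18,18] mem=[0,0,0,0]
After op 3 (+): stack=[36] mem=[0,0,0,0]
After op 4 (STO M0): stack=[empty] mem=[36,0,0,0]
After op 5 (push 6): stack=[6] mem=[36,0,0,0]
After op 6 (RCL M0): stack=[6,36] mem=[36,0,0,0]
After op 7 (push 7): stack=[6,36,7] mem=[36,0,0,0]
After op 8 (STO M2): stack=[6,36] mem=[36,0,7,0]
After op 9 (+): stack=[42] mem=[36,0,7,0]
After op 10 (RCL M0): stack=[42,36] mem=[36,0,7,0]
After op 11 (-): stack=[6] mem=[36,0,7,0]
After op 12 (RCL M0): stack=[6,36] mem=[36,0,7,0]
After op 13 (dup): stack=[6,36,36] mem=[36,0,7,0]
After op 14 (*): stack=[6,1296] mem=[36,0,7,0]
After op 15 (+): stack=[1302] mem=[36,0,7,0]

Answer: [1302]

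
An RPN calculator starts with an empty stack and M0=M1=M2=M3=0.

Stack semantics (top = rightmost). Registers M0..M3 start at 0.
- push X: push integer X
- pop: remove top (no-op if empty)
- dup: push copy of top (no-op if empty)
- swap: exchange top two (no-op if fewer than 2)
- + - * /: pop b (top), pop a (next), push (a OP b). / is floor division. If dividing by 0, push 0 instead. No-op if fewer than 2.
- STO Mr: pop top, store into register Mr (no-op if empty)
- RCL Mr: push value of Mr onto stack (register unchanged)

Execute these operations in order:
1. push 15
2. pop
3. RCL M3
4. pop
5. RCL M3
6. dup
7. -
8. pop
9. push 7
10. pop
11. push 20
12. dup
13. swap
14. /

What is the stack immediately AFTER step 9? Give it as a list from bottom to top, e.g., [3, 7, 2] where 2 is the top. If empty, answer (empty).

After op 1 (push 15): stack=[15] mem=[0,0,0,0]
After op 2 (pop): stack=[empty] mem=[0,0,0,0]
After op 3 (RCL M3): stack=[0] mem=[0,0,0,0]
After op 4 (pop): stack=[empty] mem=[0,0,0,0]
After op 5 (RCL M3): stack=[0] mem=[0,0,0,0]
After op 6 (dup): stack=[0,0] mem=[0,0,0,0]
After op 7 (-): stack=[0] mem=[0,0,0,0]
After op 8 (pop): stack=[empty] mem=[0,0,0,0]
After op 9 (push 7): stack=[7] mem=[0,0,0,0]

[7]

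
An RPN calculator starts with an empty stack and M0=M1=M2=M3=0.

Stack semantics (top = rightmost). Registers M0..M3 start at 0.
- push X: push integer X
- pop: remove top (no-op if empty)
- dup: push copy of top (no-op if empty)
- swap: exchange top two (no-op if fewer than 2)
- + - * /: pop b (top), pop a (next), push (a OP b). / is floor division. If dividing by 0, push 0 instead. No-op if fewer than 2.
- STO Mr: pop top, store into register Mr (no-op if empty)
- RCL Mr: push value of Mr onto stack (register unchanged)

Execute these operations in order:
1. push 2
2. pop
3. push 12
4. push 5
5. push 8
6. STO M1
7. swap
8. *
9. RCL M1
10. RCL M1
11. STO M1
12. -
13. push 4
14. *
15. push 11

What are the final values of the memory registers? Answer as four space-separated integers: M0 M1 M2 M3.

After op 1 (push 2): stack=[2] mem=[0,0,0,0]
After op 2 (pop): stack=[empty] mem=[0,0,0,0]
After op 3 (push 12): stack=[12] mem=[0,0,0,0]
After op 4 (push 5): stack=[12,5] mem=[0,0,0,0]
After op 5 (push 8): stack=[12,5,8] mem=[0,0,0,0]
After op 6 (STO M1): stack=[12,5] mem=[0,8,0,0]
After op 7 (swap): stack=[5,12] mem=[0,8,0,0]
After op 8 (*): stack=[60] mem=[0,8,0,0]
After op 9 (RCL M1): stack=[60,8] mem=[0,8,0,0]
After op 10 (RCL M1): stack=[60,8,8] mem=[0,8,0,0]
After op 11 (STO M1): stack=[60,8] mem=[0,8,0,0]
After op 12 (-): stack=[52] mem=[0,8,0,0]
After op 13 (push 4): stack=[52,4] mem=[0,8,0,0]
After op 14 (*): stack=[208] mem=[0,8,0,0]
After op 15 (push 11): stack=[208,11] mem=[0,8,0,0]

Answer: 0 8 0 0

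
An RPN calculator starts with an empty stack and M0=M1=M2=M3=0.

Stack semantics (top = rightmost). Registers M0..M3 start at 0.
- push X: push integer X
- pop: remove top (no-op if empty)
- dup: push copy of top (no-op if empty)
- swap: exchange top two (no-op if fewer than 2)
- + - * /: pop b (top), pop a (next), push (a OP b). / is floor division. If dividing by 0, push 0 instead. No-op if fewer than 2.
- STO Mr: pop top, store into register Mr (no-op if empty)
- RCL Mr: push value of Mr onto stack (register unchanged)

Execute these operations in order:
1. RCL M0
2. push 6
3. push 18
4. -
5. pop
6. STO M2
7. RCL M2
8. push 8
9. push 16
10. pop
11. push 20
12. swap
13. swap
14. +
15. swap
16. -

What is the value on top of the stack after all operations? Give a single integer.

After op 1 (RCL M0): stack=[0] mem=[0,0,0,0]
After op 2 (push 6): stack=[0,6] mem=[0,0,0,0]
After op 3 (push 18): stack=[0,6,18] mem=[0,0,0,0]
After op 4 (-): stack=[0,-12] mem=[0,0,0,0]
After op 5 (pop): stack=[0] mem=[0,0,0,0]
After op 6 (STO M2): stack=[empty] mem=[0,0,0,0]
After op 7 (RCL M2): stack=[0] mem=[0,0,0,0]
After op 8 (push 8): stack=[0,8] mem=[0,0,0,0]
After op 9 (push 16): stack=[0,8,16] mem=[0,0,0,0]
After op 10 (pop): stack=[0,8] mem=[0,0,0,0]
After op 11 (push 20): stack=[0,8,20] mem=[0,0,0,0]
After op 12 (swap): stack=[0,20,8] mem=[0,0,0,0]
After op 13 (swap): stack=[0,8,20] mem=[0,0,0,0]
After op 14 (+): stack=[0,28] mem=[0,0,0,0]
After op 15 (swap): stack=[28,0] mem=[0,0,0,0]
After op 16 (-): stack=[28] mem=[0,0,0,0]

Answer: 28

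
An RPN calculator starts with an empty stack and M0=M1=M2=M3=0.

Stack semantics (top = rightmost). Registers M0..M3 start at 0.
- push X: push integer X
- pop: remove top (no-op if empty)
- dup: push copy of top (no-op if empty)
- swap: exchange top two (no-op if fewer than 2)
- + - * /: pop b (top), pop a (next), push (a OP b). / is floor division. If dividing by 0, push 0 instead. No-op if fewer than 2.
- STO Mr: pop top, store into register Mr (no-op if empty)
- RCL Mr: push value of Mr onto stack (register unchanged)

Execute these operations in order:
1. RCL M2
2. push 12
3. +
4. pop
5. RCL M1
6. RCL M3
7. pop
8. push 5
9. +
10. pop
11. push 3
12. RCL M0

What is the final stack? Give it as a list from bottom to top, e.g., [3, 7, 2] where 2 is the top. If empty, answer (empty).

After op 1 (RCL M2): stack=[0] mem=[0,0,0,0]
After op 2 (push 12): stack=[0,12] mem=[0,0,0,0]
After op 3 (+): stack=[12] mem=[0,0,0,0]
After op 4 (pop): stack=[empty] mem=[0,0,0,0]
After op 5 (RCL M1): stack=[0] mem=[0,0,0,0]
After op 6 (RCL M3): stack=[0,0] mem=[0,0,0,0]
After op 7 (pop): stack=[0] mem=[0,0,0,0]
After op 8 (push 5): stack=[0,5] mem=[0,0,0,0]
After op 9 (+): stack=[5] mem=[0,0,0,0]
After op 10 (pop): stack=[empty] mem=[0,0,0,0]
After op 11 (push 3): stack=[3] mem=[0,0,0,0]
After op 12 (RCL M0): stack=[3,0] mem=[0,0,0,0]

Answer: [3, 0]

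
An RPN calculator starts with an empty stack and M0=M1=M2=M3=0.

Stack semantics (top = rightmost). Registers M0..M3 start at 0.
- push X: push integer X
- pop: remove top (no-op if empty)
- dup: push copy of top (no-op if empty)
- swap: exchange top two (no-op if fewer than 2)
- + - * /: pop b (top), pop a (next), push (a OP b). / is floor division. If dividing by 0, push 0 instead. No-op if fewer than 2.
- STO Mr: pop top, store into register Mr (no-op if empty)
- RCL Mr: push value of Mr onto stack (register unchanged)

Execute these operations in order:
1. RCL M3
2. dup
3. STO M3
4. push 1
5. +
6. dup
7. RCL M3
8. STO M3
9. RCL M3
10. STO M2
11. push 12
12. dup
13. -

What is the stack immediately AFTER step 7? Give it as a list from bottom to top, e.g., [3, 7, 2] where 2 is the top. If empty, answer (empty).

After op 1 (RCL M3): stack=[0] mem=[0,0,0,0]
After op 2 (dup): stack=[0,0] mem=[0,0,0,0]
After op 3 (STO M3): stack=[0] mem=[0,0,0,0]
After op 4 (push 1): stack=[0,1] mem=[0,0,0,0]
After op 5 (+): stack=[1] mem=[0,0,0,0]
After op 6 (dup): stack=[1,1] mem=[0,0,0,0]
After op 7 (RCL M3): stack=[1,1,0] mem=[0,0,0,0]

[1, 1, 0]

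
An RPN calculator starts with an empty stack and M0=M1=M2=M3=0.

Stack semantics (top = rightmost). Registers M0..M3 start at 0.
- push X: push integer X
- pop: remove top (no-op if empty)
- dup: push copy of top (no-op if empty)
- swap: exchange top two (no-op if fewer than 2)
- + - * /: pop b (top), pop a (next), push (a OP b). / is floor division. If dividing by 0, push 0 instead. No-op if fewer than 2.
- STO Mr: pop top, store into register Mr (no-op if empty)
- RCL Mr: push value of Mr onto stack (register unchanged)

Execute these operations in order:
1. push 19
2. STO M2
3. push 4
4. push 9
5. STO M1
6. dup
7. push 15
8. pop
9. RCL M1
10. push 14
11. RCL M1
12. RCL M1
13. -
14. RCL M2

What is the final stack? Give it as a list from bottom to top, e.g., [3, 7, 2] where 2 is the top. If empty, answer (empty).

Answer: [4, 4, 9, 14, 0, 19]

Derivation:
After op 1 (push 19): stack=[19] mem=[0,0,0,0]
After op 2 (STO M2): stack=[empty] mem=[0,0,19,0]
After op 3 (push 4): stack=[4] mem=[0,0,19,0]
After op 4 (push 9): stack=[4,9] mem=[0,0,19,0]
After op 5 (STO M1): stack=[4] mem=[0,9,19,0]
After op 6 (dup): stack=[4,4] mem=[0,9,19,0]
After op 7 (push 15): stack=[4,4,15] mem=[0,9,19,0]
After op 8 (pop): stack=[4,4] mem=[0,9,19,0]
After op 9 (RCL M1): stack=[4,4,9] mem=[0,9,19,0]
After op 10 (push 14): stack=[4,4,9,14] mem=[0,9,19,0]
After op 11 (RCL M1): stack=[4,4,9,14,9] mem=[0,9,19,0]
After op 12 (RCL M1): stack=[4,4,9,14,9,9] mem=[0,9,19,0]
After op 13 (-): stack=[4,4,9,14,0] mem=[0,9,19,0]
After op 14 (RCL M2): stack=[4,4,9,14,0,19] mem=[0,9,19,0]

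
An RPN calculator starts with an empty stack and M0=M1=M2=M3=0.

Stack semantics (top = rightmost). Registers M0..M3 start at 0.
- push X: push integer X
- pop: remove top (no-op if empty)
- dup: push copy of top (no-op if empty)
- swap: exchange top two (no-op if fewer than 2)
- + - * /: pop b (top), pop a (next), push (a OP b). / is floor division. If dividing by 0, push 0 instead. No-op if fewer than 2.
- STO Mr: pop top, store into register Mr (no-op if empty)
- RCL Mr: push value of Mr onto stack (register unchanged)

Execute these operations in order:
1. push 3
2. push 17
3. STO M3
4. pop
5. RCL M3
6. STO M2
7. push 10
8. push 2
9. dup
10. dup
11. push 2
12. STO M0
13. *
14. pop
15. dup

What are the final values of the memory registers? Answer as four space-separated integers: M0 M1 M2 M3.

After op 1 (push 3): stack=[3] mem=[0,0,0,0]
After op 2 (push 17): stack=[3,17] mem=[0,0,0,0]
After op 3 (STO M3): stack=[3] mem=[0,0,0,17]
After op 4 (pop): stack=[empty] mem=[0,0,0,17]
After op 5 (RCL M3): stack=[17] mem=[0,0,0,17]
After op 6 (STO M2): stack=[empty] mem=[0,0,17,17]
After op 7 (push 10): stack=[10] mem=[0,0,17,17]
After op 8 (push 2): stack=[10,2] mem=[0,0,17,17]
After op 9 (dup): stack=[10,2,2] mem=[0,0,17,17]
After op 10 (dup): stack=[10,2,2,2] mem=[0,0,17,17]
After op 11 (push 2): stack=[10,2,2,2,2] mem=[0,0,17,17]
After op 12 (STO M0): stack=[10,2,2,2] mem=[2,0,17,17]
After op 13 (*): stack=[10,2,4] mem=[2,0,17,17]
After op 14 (pop): stack=[10,2] mem=[2,0,17,17]
After op 15 (dup): stack=[10,2,2] mem=[2,0,17,17]

Answer: 2 0 17 17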